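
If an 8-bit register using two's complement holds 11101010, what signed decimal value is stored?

-22

MSB is 1, so the value is negative.
Invert: 00010101. Add 1: 00010110 = 22. So the value is −22.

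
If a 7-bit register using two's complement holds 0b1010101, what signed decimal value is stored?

-43

MSB is 1, so the value is negative.
Invert: 0101010. Add 1: 0101011 = 43. So the value is −43.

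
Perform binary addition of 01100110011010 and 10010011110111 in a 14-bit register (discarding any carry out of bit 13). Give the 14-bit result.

  01100110011010
+ 10010011110111
= 11111010010001

11111010010001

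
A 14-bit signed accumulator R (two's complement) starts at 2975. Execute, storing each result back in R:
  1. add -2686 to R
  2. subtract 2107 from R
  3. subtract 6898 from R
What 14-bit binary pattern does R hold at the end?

01110111110100

Start: R = 2975 = 00101110011111.
R = 2975 + (-2686) = 289 = 00000100100001
R = 289 − 2107 = -1818 = 11100011100110
R = -1818 − 6898 = -8716; wraps to 7668 = 01110111110100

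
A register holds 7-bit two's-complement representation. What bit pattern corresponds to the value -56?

|-56| = 56 = 0111000 in 7 bits.
Invert the bits: 1000111. Add 1: 1001000.
Check: 1001000 reads as 72 − 128 = -56.

1001000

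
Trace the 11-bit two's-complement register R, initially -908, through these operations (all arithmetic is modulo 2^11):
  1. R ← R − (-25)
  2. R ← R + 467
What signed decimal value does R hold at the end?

-416

Start: R = -908 = 10001110100.
R = -908 − (-25) = -883 = 10010001101
R = -883 + 467 = -416 = 11001100000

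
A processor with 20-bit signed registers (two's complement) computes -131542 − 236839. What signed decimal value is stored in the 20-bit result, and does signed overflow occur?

-131542 → 11011111111000101010
236839 → 00111001110100100111
Subtract via negate-and-add: invert 00111001110100100111 + 1 = 11000110001011011001 (i.e. -236839).
  11011111111000101010
+ 11000110001011011001
= 10100110000100000011  (discard carry-out 1)
Result 10100110000100000011: MSB = 1 → 680195 − 1048576 = -368381.
Both addends (after negating the subtrahend) are negative and so is the stored result: no signed overflow.

-368381; no overflow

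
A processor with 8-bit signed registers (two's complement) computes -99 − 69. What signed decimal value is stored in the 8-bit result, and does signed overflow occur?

88; overflow

-99 → 10011101
69 → 01000101
Subtract via negate-and-add: invert 01000101 + 1 = 10111011 (i.e. -69).
  10011101
+ 10111011
= 01011000  (discard carry-out 1)
Result 01011000: MSB = 0 → value 88.
Both addends (after negating the subtrahend) are negative but the stored result is non-negative: signed overflow. The true value -99 − 69 = -168 lies outside [-128, 127].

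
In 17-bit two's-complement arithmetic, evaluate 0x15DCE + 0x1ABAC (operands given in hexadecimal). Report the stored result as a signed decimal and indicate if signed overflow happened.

-63110; no overflow

0x15DCE = 10101110111001110 = -41522 (signed)
0x1ABAC = 11010101110101100 = -21588 (signed)
  10101110111001110
+ 11010101110101100
= 10000100101111010  (discard carry-out 1)
Result 10000100101111010: MSB = 1 → 67962 − 131072 = -63110.
Both addends are negative and so is the stored result: no signed overflow.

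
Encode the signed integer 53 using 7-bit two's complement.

0110101

53 is non-negative, so write it directly in 7 bits: 0110101.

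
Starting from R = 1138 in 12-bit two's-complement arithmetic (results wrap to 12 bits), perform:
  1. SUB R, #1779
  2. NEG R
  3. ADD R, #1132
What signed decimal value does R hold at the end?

Start: R = 1138 = 010001110010.
R = 1138 − 1779 = -641 = 110101111111
R = −(-641) = 641 = 001010000001
R = 641 + 1132 = 1773 = 011011101101

1773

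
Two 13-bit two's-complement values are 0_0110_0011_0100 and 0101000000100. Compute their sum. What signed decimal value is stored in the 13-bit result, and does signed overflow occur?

-4040; overflow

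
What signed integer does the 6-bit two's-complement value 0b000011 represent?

3

MSB is 0, so the value is non-negative: 000011 = 3.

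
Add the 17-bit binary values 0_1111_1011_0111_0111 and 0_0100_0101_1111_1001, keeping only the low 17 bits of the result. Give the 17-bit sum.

10100000101110000

  01111101101110111
+ 00100010111111001
= 10100000101110000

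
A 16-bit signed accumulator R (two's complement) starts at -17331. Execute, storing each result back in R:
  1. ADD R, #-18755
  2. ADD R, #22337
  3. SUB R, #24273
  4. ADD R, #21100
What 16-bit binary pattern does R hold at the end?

Start: R = -17331 = 1011110001001101.
R = -17331 + (-18755) = -36086; wraps to 29450 = 0111001100001010
R = 29450 + 22337 = 51787; wraps to -13749 = 1100101001001011
R = -13749 − 24273 = -38022; wraps to 27514 = 0110101101111010
R = 27514 + 21100 = 48614; wraps to -16922 = 1011110111100110

1011110111100110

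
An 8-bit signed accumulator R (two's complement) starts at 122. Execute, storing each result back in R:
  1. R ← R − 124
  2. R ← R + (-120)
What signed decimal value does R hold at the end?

Start: R = 122 = 01111010.
R = 122 − 124 = -2 = 11111110
R = -2 + (-120) = -122 = 10000110

-122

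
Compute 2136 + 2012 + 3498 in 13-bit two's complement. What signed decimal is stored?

-546

2136 + 2012 = 4148 → wraps to -4044 (1000000110100)
-4044 + 3498 = -546 (1110111011110)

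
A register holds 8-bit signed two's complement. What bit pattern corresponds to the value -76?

10110100

|-76| = 76 = 01001100 in 8 bits.
Invert the bits: 10110011. Add 1: 10110100.
Check: 10110100 reads as 180 − 256 = -76.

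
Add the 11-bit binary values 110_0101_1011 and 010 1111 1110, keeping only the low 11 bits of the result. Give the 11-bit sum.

  11001011011
+ 01011111110
= 00101011001  (discard carry-out 1)

00101011001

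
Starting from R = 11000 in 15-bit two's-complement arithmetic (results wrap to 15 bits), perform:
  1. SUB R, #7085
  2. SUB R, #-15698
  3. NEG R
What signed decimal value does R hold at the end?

13155

Start: R = 11000 = 010101011111000.
R = 11000 − 7085 = 3915 = 000111101001011
R = 3915 − (-15698) = 19613; wraps to -13155 = 100110010011101
R = −(-13155) = 13155 = 011001101100011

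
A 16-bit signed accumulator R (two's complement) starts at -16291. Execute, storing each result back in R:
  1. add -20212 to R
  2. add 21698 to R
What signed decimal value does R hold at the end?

-14805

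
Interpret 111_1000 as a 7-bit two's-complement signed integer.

-8

MSB is 1, so the value is negative.
Invert: 0000111. Add 1: 0001000 = 8. So the value is −8.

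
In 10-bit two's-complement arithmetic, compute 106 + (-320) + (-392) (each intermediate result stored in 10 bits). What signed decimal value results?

106 + (-320) = -214 (1100101010)
-214 + (-392) = -606 → wraps to 418 (0110100010)

418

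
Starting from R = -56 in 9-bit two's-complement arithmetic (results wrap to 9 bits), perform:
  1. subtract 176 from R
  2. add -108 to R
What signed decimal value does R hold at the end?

Start: R = -56 = 111001000.
R = -56 − 176 = -232 = 100011000
R = -232 + (-108) = -340; wraps to 172 = 010101100

172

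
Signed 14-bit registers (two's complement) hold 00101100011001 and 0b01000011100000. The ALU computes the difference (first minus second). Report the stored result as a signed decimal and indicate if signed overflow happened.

00101100011001 = 2841 (signed)
0b01000011100000 → 01000011100000 = 4320 (signed)
Subtract via negate-and-add: invert 01000011100000 + 1 = 10111100100000 (i.e. -4320).
  00101100011001
+ 10111100100000
= 11101000111001
Result 11101000111001: MSB = 1 → 14905 − 16384 = -1479.
Addends (after negating the subtrahend) have opposite signs, so signed overflow cannot occur.

-1479; no overflow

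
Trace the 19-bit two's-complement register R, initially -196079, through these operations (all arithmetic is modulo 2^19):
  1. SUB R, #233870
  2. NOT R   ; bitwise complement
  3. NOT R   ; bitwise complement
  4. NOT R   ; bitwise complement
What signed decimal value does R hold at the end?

Start: R = -196079 = 1010000001000010001.
R = -196079 − 233870 = -429949; wraps to 94339 = 0010111000010000011
R = NOT 0010111000010000011 = 1101000111101111100 = -94340
R = NOT 1101000111101111100 = 0010111000010000011 = 94339
R = NOT 0010111000010000011 = 1101000111101111100 = -94340

-94340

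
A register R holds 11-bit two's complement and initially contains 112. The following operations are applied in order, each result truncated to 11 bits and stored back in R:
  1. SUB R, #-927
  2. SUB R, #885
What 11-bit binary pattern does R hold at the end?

Start: R = 112 = 00001110000.
R = 112 − (-927) = 1039; wraps to -1009 = 10000001111
R = -1009 − 885 = -1894; wraps to 154 = 00010011010

00010011010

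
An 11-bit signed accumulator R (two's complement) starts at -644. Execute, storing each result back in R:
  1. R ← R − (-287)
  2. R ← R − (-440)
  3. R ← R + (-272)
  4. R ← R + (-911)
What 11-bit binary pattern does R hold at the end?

01110110100

Start: R = -644 = 10101111100.
R = -644 − (-287) = -357 = 11010011011
R = -357 − (-440) = 83 = 00001010011
R = 83 + (-272) = -189 = 11101000011
R = -189 + (-911) = -1100; wraps to 948 = 01110110100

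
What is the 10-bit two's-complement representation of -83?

|-83| = 83 = 0001010011 in 10 bits.
Invert the bits: 1110101100. Add 1: 1110101101.
Check: 1110101101 reads as 941 − 1024 = -83.

1110101101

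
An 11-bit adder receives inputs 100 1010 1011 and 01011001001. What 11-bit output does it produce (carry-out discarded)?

11101110100

  10010101011
+ 01011001001
= 11101110100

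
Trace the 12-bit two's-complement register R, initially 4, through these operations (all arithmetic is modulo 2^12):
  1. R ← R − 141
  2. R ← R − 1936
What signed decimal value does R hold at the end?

Start: R = 4 = 000000000100.
R = 4 − 141 = -137 = 111101110111
R = -137 − 1936 = -2073; wraps to 2023 = 011111100111

2023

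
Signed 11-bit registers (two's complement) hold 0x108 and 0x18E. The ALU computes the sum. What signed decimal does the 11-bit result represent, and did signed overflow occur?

0x108 = 00100001000 = 264 (signed)
0x18E = 00110001110 = 398 (signed)
  00100001000
+ 00110001110
= 01010010110
Result 01010010110: MSB = 0 → value 662.
Both addends are non-negative and so is the stored result: no signed overflow.

662; no overflow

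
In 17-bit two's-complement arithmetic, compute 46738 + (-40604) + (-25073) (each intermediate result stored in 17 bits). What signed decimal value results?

-18939

46738 + (-40604) = 6134 (00001011111110110)
6134 + (-25073) = -18939 (11011011000000101)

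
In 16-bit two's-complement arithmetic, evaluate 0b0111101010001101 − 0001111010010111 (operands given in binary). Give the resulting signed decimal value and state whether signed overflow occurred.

23542; no overflow

0b0111101010001101 → 0111101010001101 = 31373 (signed)
0001111010010111 = 7831 (signed)
Subtract via negate-and-add: invert 0001111010010111 + 1 = 1110000101101001 (i.e. -7831).
  0111101010001101
+ 1110000101101001
= 0101101111110110  (discard carry-out 1)
Result 0101101111110110: MSB = 0 → value 23542.
Addends (after negating the subtrahend) have opposite signs, so signed overflow cannot occur.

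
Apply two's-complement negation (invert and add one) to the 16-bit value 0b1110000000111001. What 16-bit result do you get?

Invert: 0001111111000110. Add 1: 0001111111000111.
Check: 1110000000111001 = -8135, 0001111111000111 = 8135.

0001111111000111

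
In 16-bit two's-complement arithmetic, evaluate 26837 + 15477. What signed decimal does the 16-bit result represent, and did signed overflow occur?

-23222; overflow

26837 → 0110100011010101
15477 → 0011110001110101
  0110100011010101
+ 0011110001110101
= 1010010101001010
Result 1010010101001010: MSB = 1 → 42314 − 65536 = -23222.
Both addends are non-negative but the stored result is negative: signed overflow. The true value 26837 + 15477 = 42314 lies outside [-32768, 32767].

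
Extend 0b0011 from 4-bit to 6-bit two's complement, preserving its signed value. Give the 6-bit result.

000011

MSB of 0011 is 0; replicate it into the new high bits.
00|0011 → 000011 (still 3).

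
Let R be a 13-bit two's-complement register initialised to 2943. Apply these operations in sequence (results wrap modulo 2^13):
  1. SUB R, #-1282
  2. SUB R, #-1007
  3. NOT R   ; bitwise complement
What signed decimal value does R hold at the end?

Start: R = 2943 = 0101101111111.
R = 2943 − (-1282) = 4225; wraps to -3967 = 1000010000001
R = -3967 − (-1007) = -2960 = 1010001110000
R = NOT 1010001110000 = 0101110001111 = 2959

2959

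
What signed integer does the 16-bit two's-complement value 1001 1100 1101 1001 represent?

MSB is 1, so the value is negative.
Invert: 0110001100100110. Add 1: 0110001100100111 = 25383. So the value is −25383.

-25383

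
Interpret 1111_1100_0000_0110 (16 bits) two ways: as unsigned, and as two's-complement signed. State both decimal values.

unsigned = 64518, signed = -1018

Unsigned: 1111110000000110 = 64518.
Signed: MSB=1 → 64518 − 65536 = -1018.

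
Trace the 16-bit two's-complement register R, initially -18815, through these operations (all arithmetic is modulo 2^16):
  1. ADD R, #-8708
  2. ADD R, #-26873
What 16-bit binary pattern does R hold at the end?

0010101110000100

Start: R = -18815 = 1011011010000001.
R = -18815 + (-8708) = -27523 = 1001010001111101
R = -27523 + (-26873) = -54396; wraps to 11140 = 0010101110000100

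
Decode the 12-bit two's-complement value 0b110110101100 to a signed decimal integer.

MSB is 1, so the value is negative.
Unsigned reading: 3500. Subtract 2^12 = 4096: 3500 − 4096 = -596.

-596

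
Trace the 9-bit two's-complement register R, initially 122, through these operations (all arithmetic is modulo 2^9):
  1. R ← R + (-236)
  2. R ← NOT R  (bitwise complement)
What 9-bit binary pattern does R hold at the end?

001110001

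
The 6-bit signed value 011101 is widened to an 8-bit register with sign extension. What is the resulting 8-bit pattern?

00011101

MSB of 011101 is 0; replicate it into the new high bits.
00|011101 → 00011101 (still 29).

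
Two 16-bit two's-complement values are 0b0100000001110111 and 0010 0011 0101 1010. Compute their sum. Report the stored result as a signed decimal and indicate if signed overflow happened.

0b0100000001110111 → 0100000001110111 = 16503 (signed)
0010 0011 0101 1010 → 0010001101011010 = 9050 (signed)
  0100000001110111
+ 0010001101011010
= 0110001111010001
Result 0110001111010001: MSB = 0 → value 25553.
Both addends are non-negative and so is the stored result: no signed overflow.

25553; no overflow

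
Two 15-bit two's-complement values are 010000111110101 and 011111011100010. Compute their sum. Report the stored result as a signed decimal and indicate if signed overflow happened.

-7977; overflow

010000111110101 = 8693 (signed)
011111011100010 = 16098 (signed)
  010000111110101
+ 011111011100010
= 110000011010111
Result 110000011010111: MSB = 1 → 24791 − 32768 = -7977.
Both addends are non-negative but the stored result is negative: signed overflow. The true value 8693 + 16098 = 24791 lies outside [-16384, 16383].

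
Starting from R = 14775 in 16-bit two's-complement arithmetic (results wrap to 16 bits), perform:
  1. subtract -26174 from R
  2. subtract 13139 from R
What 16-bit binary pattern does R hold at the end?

0110110010100010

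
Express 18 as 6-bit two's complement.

18 is non-negative, so write it directly in 6 bits: 010010.

010010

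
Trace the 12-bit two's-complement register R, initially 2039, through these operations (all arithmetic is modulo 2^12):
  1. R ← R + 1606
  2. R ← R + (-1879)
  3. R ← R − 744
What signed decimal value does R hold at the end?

1022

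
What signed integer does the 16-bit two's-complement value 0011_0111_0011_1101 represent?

14141

MSB is 0, so the value is non-negative: 0011011100111101 = 14141.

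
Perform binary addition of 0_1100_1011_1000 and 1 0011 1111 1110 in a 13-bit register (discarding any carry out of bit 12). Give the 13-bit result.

0000010110110

  0110010111000
+ 1001111111110
= 0000010110110  (discard carry-out 1)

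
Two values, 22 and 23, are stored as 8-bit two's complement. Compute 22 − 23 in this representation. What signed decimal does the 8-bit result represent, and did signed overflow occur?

22 → 00010110
23 → 00010111
Subtract via negate-and-add: invert 00010111 + 1 = 11101001 (i.e. -23).
  00010110
+ 11101001
= 11111111
Result 11111111: MSB = 1 → 255 − 256 = -1.
Addends (after negating the subtrahend) have opposite signs, so signed overflow cannot occur.

-1; no overflow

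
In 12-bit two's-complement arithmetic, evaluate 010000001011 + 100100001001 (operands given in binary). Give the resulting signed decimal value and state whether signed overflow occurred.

010000001011 = 1035 (signed)
100100001001 = -1783 (signed)
  010000001011
+ 100100001001
= 110100010100
Result 110100010100: MSB = 1 → 3348 − 4096 = -748.
Addends have opposite signs, so signed overflow cannot occur.

-748; no overflow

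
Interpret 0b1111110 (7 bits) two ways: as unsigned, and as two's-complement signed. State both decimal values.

unsigned = 126, signed = -2

Unsigned: 1111110 = 126.
Signed: MSB=1 → 126 − 128 = -2.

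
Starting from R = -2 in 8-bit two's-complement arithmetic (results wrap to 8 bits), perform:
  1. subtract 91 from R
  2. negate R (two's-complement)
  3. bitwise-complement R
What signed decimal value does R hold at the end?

-94

Start: R = -2 = 11111110.
R = -2 − 91 = -93 = 10100011
R = −(-93) = 93 = 01011101
R = NOT 01011101 = 10100010 = -94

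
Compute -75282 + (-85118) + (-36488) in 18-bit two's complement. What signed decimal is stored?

65256

-75282 + (-85118) = -160400 → wraps to 101744 (011000110101110000)
101744 + (-36488) = 65256 (001111111011101000)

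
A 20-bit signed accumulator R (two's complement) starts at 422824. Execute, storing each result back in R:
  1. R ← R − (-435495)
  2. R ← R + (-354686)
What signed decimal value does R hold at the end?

503633

Start: R = 422824 = 01100111001110101000.
R = 422824 − (-435495) = 858319; wraps to -190257 = 11010001100011001111
R = -190257 + (-354686) = -544943; wraps to 503633 = 01111010111101010001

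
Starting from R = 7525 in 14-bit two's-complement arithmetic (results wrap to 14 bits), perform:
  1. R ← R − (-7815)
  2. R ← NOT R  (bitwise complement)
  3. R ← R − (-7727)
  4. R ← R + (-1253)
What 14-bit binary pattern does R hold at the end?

01110101011101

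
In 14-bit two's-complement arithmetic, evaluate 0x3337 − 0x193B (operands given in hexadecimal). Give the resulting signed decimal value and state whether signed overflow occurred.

0x3337 = 11001100110111 = -3273 (signed)
0x193B = 01100100111011 = 6459 (signed)
Subtract via negate-and-add: invert 01100100111011 + 1 = 10011011000101 (i.e. -6459).
  11001100110111
+ 10011011000101
= 01100111111100  (discard carry-out 1)
Result 01100111111100: MSB = 0 → value 6652.
Both addends (after negating the subtrahend) are negative but the stored result is non-negative: signed overflow. The true value -3273 − 6459 = -9732 lies outside [-8192, 8191].

6652; overflow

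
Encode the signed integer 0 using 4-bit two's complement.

0000

0 is non-negative, so write it directly in 4 bits: 0000.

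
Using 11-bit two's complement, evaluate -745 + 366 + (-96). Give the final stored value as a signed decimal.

-475

-745 + 366 = -379 (11010000101)
-379 + (-96) = -475 (11000100101)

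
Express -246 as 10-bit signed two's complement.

1100001010

|-246| = 246 = 0011110110 in 10 bits.
Invert the bits: 1100001001. Add 1: 1100001010.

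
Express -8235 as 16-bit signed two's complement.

1101111111010101

|-8235| = 8235 = 0010000000101011 in 16 bits.
Invert the bits: 1101111111010100. Add 1: 1101111111010101.
Check: 1101111111010101 reads as 57301 − 65536 = -8235.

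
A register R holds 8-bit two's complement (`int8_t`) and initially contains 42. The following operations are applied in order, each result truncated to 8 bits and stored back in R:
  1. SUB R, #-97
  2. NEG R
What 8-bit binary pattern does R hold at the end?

01110101

Start: R = 42 = 00101010.
R = 42 − (-97) = 139; wraps to -117 = 10001011
R = −(-117) = 117 = 01110101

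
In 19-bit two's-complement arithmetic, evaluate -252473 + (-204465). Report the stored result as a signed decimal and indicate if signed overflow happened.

67350; overflow

-252473 → 1000010010111000111
-204465 → 1001110000101001111
  1000010010111000111
+ 1001110000101001111
= 0010000011100010110  (discard carry-out 1)
Result 0010000011100010110: MSB = 0 → value 67350.
Both addends are negative but the stored result is non-negative: signed overflow. The true value -252473 + (-204465) = -456938 lies outside [-262144, 262143].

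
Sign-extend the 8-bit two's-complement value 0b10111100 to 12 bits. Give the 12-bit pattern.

111110111100

MSB of 10111100 is 1; replicate it into the new high bits.
1111|10111100 → 111110111100 (still -68).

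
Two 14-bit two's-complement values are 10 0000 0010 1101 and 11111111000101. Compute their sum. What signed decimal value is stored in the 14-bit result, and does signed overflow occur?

8178; overflow

10 0000 0010 1101 → 10000000101101 = -8147 (signed)
11111111000101 = -59 (signed)
  10000000101101
+ 11111111000101
= 01111111110010  (discard carry-out 1)
Result 01111111110010: MSB = 0 → value 8178.
Both addends are negative but the stored result is non-negative: signed overflow. The true value -8147 + (-59) = -8206 lies outside [-8192, 8191].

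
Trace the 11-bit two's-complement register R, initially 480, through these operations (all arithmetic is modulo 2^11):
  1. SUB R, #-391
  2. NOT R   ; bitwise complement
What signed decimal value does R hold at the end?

Start: R = 480 = 00111100000.
R = 480 − (-391) = 871 = 01101100111
R = NOT 01101100111 = 10010011000 = -872

-872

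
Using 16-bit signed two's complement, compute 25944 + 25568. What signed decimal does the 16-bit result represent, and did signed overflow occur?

-14024; overflow

25944 → 0110010101011000
25568 → 0110001111100000
  0110010101011000
+ 0110001111100000
= 1100100100111000
Result 1100100100111000: MSB = 1 → 51512 − 65536 = -14024.
Both addends are non-negative but the stored result is negative: signed overflow. The true value 25944 + 25568 = 51512 lies outside [-32768, 32767].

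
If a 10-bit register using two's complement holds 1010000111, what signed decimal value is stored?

-377

MSB is 1, so the value is negative.
Unsigned reading: 647. Subtract 2^10 = 1024: 647 − 1024 = -377.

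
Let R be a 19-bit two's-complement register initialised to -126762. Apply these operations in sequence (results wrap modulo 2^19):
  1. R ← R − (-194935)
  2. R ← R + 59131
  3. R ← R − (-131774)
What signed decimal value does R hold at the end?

Start: R = -126762 = 1100001000011010110.
R = -126762 − (-194935) = 68173 = 0010000101001001101
R = 68173 + 59131 = 127304 = 0011111000101001000
R = 127304 − (-131774) = 259078 = 0111111010000000110

259078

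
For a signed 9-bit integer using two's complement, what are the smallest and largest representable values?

Minimum: −2^8 = -256.
Maximum: 2^8 − 1 = 255.

min = -256, max = 255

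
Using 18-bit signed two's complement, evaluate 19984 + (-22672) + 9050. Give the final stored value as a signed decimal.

6362

19984 + (-22672) = -2688 (111111010110000000)
-2688 + 9050 = 6362 (000001100011011010)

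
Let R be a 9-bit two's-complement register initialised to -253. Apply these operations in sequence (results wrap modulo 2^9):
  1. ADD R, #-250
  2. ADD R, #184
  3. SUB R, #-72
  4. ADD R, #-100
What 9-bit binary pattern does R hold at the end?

010100101

Start: R = -253 = 100000011.
R = -253 + (-250) = -503; wraps to 9 = 000001001
R = 9 + 184 = 193 = 011000001
R = 193 − (-72) = 265; wraps to -247 = 100001001
R = -247 + (-100) = -347; wraps to 165 = 010100101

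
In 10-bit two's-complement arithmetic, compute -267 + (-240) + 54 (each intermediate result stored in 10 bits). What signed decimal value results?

-453

-267 + (-240) = -507 (1000000101)
-507 + 54 = -453 (1000111011)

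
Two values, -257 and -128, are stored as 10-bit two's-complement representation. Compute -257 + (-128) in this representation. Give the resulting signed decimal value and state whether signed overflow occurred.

-385; no overflow

-257 → 1011111111
-128 → 1110000000
  1011111111
+ 1110000000
= 1001111111  (discard carry-out 1)
Result 1001111111: MSB = 1 → 639 − 1024 = -385.
Both addends are negative and so is the stored result: no signed overflow.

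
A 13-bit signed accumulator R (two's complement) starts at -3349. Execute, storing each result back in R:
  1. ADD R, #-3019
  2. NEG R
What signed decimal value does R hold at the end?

-1824

Start: R = -3349 = 1001011101011.
R = -3349 + (-3019) = -6368; wraps to 1824 = 0011100100000
R = −(1824) = -1824 = 1100011100000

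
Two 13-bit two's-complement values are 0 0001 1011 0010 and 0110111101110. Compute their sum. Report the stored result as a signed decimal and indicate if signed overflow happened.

4000; no overflow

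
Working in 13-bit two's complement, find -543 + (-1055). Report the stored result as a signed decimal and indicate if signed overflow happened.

-543 → 1110111100001
-1055 → 1101111100001
  1110111100001
+ 1101111100001
= 1100111000010  (discard carry-out 1)
Result 1100111000010: MSB = 1 → 6594 − 8192 = -1598.
Both addends are negative and so is the stored result: no signed overflow.

-1598; no overflow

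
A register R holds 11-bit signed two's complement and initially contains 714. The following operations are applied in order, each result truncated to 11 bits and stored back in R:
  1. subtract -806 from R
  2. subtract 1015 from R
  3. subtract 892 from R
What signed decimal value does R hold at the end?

-387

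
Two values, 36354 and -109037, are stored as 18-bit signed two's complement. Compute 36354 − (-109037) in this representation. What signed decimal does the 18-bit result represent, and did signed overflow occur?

-116753; overflow

36354 → 001000111000000010
-109037 → 100101011000010011
Subtract via negate-and-add: invert 100101011000010011 + 1 = 011010100111101101 (i.e. 109037).
  001000111000000010
+ 011010100111101101
= 100011011111101111
Result 100011011111101111: MSB = 1 → 145391 − 262144 = -116753.
Both addends (after negating the subtrahend) are non-negative but the stored result is negative: signed overflow. The true value 36354 − (-109037) = 145391 lies outside [-131072, 131071].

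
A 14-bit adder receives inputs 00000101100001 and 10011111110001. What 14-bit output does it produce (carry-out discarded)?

  00000101100001
+ 10011111110001
= 10100101010010

10100101010010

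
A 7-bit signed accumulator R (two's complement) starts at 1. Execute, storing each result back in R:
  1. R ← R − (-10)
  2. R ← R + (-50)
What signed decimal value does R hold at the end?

Start: R = 1 = 0000001.
R = 1 − (-10) = 11 = 0001011
R = 11 + (-50) = -39 = 1011001

-39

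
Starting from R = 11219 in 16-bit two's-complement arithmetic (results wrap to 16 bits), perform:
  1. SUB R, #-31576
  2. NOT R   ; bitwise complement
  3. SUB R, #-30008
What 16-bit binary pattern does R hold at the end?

1100111000001100

Start: R = 11219 = 0010101111010011.
R = 11219 − (-31576) = 42795; wraps to -22741 = 1010011100101011
R = NOT 1010011100101011 = 0101100011010100 = 22740
R = 22740 − (-30008) = 52748; wraps to -12788 = 1100111000001100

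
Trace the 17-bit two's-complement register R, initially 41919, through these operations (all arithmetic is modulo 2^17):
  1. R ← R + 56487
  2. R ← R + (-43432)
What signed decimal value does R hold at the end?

Start: R = 41919 = 01010001110111111.
R = 41919 + 56487 = 98406; wraps to -32666 = 11000000001100110
R = -32666 + (-43432) = -76098; wraps to 54974 = 01101011010111110

54974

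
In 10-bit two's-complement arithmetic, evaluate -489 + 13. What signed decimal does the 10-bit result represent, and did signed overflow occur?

-476; no overflow

-489 → 1000010111
13 → 0000001101
  1000010111
+ 0000001101
= 1000100100
Result 1000100100: MSB = 1 → 548 − 1024 = -476.
Addends have opposite signs, so signed overflow cannot occur.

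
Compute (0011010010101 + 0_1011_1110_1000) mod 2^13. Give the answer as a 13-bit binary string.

1001001111101

  0011010010101
+ 0101111101000
= 1001001111101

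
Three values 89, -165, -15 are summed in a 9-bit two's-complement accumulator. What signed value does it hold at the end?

89 + (-165) = -76 (110110100)
-76 + (-15) = -91 (110100101)

-91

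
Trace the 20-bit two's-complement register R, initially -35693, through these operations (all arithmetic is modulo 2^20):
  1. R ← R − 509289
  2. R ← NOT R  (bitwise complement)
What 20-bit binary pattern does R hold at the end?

10000101000011010101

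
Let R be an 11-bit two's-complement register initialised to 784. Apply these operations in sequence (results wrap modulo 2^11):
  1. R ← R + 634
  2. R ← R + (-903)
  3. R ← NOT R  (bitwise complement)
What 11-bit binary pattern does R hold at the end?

10111111100

Start: R = 784 = 01100010000.
R = 784 + 634 = 1418; wraps to -630 = 10110001010
R = -630 + (-903) = -1533; wraps to 515 = 01000000011
R = NOT 01000000011 = 10111111100 = -516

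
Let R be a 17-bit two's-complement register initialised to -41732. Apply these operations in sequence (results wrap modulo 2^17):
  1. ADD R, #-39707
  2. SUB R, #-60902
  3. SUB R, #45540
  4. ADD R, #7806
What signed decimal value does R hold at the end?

Start: R = -41732 = 10101110011111100.
R = -41732 + (-39707) = -81439; wraps to 49633 = 01100000111100001
R = 49633 − (-60902) = 110535; wraps to -20537 = 11010111111000111
R = -20537 − 45540 = -66077; wraps to 64995 = 01111110111100011
R = 64995 + 7806 = 72801; wraps to -58271 = 10001110001100001

-58271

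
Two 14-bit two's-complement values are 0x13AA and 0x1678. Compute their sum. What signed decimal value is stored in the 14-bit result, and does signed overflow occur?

-5598; overflow

0x13AA = 01001110101010 = 5034 (signed)
0x1678 = 01011001111000 = 5752 (signed)
  01001110101010
+ 01011001111000
= 10101000100010
Result 10101000100010: MSB = 1 → 10786 − 16384 = -5598.
Both addends are non-negative but the stored result is negative: signed overflow. The true value 5034 + 5752 = 10786 lies outside [-8192, 8191].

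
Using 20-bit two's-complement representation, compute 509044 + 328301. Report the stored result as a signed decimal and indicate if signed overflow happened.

509044 → 01111100010001110100
328301 → 01010000001001101101
  01111100010001110100
+ 01010000001001101101
= 11001100011011100001
Result 11001100011011100001: MSB = 1 → 837345 − 1048576 = -211231.
Both addends are non-negative but the stored result is negative: signed overflow. The true value 509044 + 328301 = 837345 lies outside [-524288, 524287].

-211231; overflow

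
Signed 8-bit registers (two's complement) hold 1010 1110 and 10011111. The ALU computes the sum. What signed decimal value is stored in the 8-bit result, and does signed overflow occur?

1010 1110 → 10101110 = -82 (signed)
10011111 = -97 (signed)
  10101110
+ 10011111
= 01001101  (discard carry-out 1)
Result 01001101: MSB = 0 → value 77.
Both addends are negative but the stored result is non-negative: signed overflow. The true value -82 + (-97) = -179 lies outside [-128, 127].

77; overflow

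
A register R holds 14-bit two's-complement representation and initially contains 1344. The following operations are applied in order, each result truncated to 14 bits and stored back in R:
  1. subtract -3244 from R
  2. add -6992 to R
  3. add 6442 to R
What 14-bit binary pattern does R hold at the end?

00111111000110

Start: R = 1344 = 00010101000000.
R = 1344 − (-3244) = 4588 = 01000111101100
R = 4588 + (-6992) = -2404 = 11011010011100
R = -2404 + 6442 = 4038 = 00111111000110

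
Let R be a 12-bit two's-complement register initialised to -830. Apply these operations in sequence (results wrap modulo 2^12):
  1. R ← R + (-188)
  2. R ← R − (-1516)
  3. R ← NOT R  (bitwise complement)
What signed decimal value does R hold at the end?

-499

Start: R = -830 = 110011000010.
R = -830 + (-188) = -1018 = 110000000110
R = -1018 − (-1516) = 498 = 000111110010
R = NOT 000111110010 = 111000001101 = -499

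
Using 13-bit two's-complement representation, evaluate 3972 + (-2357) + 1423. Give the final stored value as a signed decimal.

3038

3972 + (-2357) = 1615 (0011001001111)
1615 + 1423 = 3038 (0101111011110)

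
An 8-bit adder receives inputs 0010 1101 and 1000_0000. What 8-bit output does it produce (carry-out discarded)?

10101101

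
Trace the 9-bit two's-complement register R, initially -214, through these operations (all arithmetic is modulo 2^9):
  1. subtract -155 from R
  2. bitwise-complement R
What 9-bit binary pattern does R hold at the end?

000111010

Start: R = -214 = 100101010.
R = -214 − (-155) = -59 = 111000101
R = NOT 111000101 = 000111010 = 58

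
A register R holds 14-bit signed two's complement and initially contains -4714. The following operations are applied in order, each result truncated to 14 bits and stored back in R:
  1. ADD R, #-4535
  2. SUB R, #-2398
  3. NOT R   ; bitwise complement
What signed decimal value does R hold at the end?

6850

Start: R = -4714 = 10110110010110.
R = -4714 + (-4535) = -9249; wraps to 7135 = 01101111011111
R = 7135 − (-2398) = 9533; wraps to -6851 = 10010100111101
R = NOT 10010100111101 = 01101011000010 = 6850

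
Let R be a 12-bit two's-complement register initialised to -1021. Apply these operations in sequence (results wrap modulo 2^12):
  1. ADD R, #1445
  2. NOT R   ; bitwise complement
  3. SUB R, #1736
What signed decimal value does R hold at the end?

1935

Start: R = -1021 = 110000000011.
R = -1021 + 1445 = 424 = 000110101000
R = NOT 000110101000 = 111001010111 = -425
R = -425 − 1736 = -2161; wraps to 1935 = 011110001111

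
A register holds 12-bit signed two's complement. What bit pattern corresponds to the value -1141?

101110001011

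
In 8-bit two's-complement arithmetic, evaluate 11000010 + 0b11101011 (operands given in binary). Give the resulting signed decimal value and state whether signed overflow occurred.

11000010 = -62 (signed)
0b11101011 → 11101011 = -21 (signed)
  11000010
+ 11101011
= 10101101  (discard carry-out 1)
Result 10101101: MSB = 1 → 173 − 256 = -83.
Both addends are negative and so is the stored result: no signed overflow.

-83; no overflow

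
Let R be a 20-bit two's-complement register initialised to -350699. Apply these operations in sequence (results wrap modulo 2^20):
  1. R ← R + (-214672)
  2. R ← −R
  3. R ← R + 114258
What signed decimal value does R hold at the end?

-368947

Start: R = -350699 = 10101010011000010101.
R = -350699 + (-214672) = -565371; wraps to 483205 = 01110101111110000101
R = −(483205) = -483205 = 10001010000001111011
R = -483205 + 114258 = -368947 = 10100101111011001101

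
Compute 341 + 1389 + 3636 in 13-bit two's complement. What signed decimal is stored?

341 + 1389 = 1730 (0011011000010)
1730 + 3636 = 5366 → wraps to -2826 (1010011110110)

-2826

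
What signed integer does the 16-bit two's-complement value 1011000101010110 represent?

-20138

MSB is 1, so the value is negative.
Invert: 0100111010101001. Add 1: 0100111010101010 = 20138. So the value is −20138.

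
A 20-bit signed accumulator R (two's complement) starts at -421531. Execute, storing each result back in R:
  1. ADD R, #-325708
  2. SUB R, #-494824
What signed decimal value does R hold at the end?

Start: R = -421531 = 10011001000101100101.
R = -421531 + (-325708) = -747239; wraps to 301337 = 01001001100100011001
R = 301337 − (-494824) = 796161; wraps to -252415 = 11000010011000000001

-252415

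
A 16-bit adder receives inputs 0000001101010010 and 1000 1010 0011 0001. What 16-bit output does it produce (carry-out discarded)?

1000110110000011

  0000001101010010
+ 1000101000110001
= 1000110110000011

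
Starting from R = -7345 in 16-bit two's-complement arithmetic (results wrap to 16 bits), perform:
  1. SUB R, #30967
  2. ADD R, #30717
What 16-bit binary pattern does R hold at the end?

Start: R = -7345 = 1110001101001111.
R = -7345 − 30967 = -38312; wraps to 27224 = 0110101001011000
R = 27224 + 30717 = 57941; wraps to -7595 = 1110001001010101

1110001001010101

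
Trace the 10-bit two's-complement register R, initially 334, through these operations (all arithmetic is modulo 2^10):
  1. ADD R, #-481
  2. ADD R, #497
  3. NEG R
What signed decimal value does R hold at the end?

-350

Start: R = 334 = 0101001110.
R = 334 + (-481) = -147 = 1101101101
R = -147 + 497 = 350 = 0101011110
R = −(350) = -350 = 1010100010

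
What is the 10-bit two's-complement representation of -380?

1010000100

|-380| = 380 = 0101111100 in 10 bits.
Invert the bits: 1010000011. Add 1: 1010000100.
Check: 1010000100 reads as 644 − 1024 = -380.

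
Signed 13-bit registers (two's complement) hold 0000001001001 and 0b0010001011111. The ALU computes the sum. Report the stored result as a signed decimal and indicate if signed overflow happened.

1192; no overflow

0000001001001 = 73 (signed)
0b0010001011111 → 0010001011111 = 1119 (signed)
  0000001001001
+ 0010001011111
= 0010010101000
Result 0010010101000: MSB = 0 → value 1192.
Both addends are non-negative and so is the stored result: no signed overflow.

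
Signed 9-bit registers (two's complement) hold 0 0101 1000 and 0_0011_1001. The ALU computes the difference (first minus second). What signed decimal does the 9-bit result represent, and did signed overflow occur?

31; no overflow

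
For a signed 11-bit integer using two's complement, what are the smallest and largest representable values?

min = -1024, max = 1023

Minimum: −2^10 = -1024.
Maximum: 2^10 − 1 = 1023.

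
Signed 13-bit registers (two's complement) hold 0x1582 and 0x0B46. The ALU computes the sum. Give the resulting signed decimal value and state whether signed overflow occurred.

200; no overflow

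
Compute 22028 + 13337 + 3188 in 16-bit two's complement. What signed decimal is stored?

-26983

22028 + 13337 = 35365 → wraps to -30171 (1000101000100101)
-30171 + 3188 = -26983 (1001011010011001)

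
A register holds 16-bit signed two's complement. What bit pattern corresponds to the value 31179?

0111100111001011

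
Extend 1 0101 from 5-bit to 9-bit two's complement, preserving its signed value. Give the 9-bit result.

111110101

MSB of 10101 is 1; replicate it into the new high bits.
1111|10101 → 111110101 (still -11).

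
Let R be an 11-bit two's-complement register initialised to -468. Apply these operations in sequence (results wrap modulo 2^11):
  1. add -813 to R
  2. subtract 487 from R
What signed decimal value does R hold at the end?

280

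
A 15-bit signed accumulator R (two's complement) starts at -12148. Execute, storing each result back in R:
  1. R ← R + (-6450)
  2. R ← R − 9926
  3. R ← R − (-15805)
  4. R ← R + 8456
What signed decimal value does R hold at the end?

-4263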